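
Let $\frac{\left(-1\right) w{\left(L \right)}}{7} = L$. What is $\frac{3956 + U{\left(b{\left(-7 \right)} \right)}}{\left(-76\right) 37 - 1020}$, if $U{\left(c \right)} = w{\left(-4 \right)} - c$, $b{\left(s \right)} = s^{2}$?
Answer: $- \frac{3935}{3832} \approx -1.0269$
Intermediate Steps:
$w{\left(L \right)} = - 7 L$
$U{\left(c \right)} = 28 - c$ ($U{\left(c \right)} = \left(-7\right) \left(-4\right) - c = 28 - c$)
$\frac{3956 + U{\left(b{\left(-7 \right)} \right)}}{\left(-76\right) 37 - 1020} = \frac{3956 + \left(28 - \left(-7\right)^{2}\right)}{\left(-76\right) 37 - 1020} = \frac{3956 + \left(28 - 49\right)}{-2812 - 1020} = \frac{3956 + \left(28 - 49\right)}{-3832} = \left(3956 - 21\right) \left(- \frac{1}{3832}\right) = 3935 \left(- \frac{1}{3832}\right) = - \frac{3935}{3832}$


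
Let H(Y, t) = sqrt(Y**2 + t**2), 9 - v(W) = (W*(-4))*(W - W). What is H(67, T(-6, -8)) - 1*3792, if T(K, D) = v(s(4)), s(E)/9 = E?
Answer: -3792 + sqrt(4570) ≈ -3724.4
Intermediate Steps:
s(E) = 9*E
v(W) = 9 (v(W) = 9 - W*(-4)*(W - W) = 9 - (-4*W)*0 = 9 - 1*0 = 9 + 0 = 9)
T(K, D) = 9
H(67, T(-6, -8)) - 1*3792 = sqrt(67**2 + 9**2) - 1*3792 = sqrt(4489 + 81) - 3792 = sqrt(4570) - 3792 = -3792 + sqrt(4570)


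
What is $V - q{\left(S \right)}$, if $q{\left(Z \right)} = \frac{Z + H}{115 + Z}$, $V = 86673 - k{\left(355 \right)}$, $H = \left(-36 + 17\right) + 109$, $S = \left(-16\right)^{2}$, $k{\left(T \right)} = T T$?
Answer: $- \frac{14599938}{371} \approx -39353.0$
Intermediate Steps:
$k{\left(T \right)} = T^{2}$
$S = 256$
$H = 90$ ($H = -19 + 109 = 90$)
$V = -39352$ ($V = 86673 - 355^{2} = 86673 - 126025 = -39352$)
$q{\left(Z \right)} = \frac{90 + Z}{115 + Z}$ ($q{\left(Z \right)} = \frac{Z + 90}{115 + Z} = \frac{90 + Z}{115 + Z}$)
$V - q{\left(S \right)} = -39352 - \frac{90 + 256}{115 + 256} = -39352 - \frac{1}{371} \cdot 346 = -39352 - \frac{346}{371} = - \frac{14599938}{371}$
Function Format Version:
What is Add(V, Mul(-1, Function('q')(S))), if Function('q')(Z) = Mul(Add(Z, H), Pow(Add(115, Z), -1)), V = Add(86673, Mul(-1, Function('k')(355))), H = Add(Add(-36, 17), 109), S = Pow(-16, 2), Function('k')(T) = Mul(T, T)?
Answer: Rational(-14599938, 371) ≈ -39353.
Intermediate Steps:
Function('k')(T) = Pow(T, 2)
S = 256
H = 90 (H = Add(-19, 109) = 90)
V = -39352 (V = Add(86673, Mul(-1, Pow(355, 2))) = Add(86673, Mul(-1, 126025)) = Add(86673, -126025) = -39352)
Function('q')(Z) = Mul(Pow(Add(115, Z), -1), Add(90, Z)) (Function('q')(Z) = Mul(Add(Z, 90), Pow(Add(115, Z), -1)) = Mul(Add(90, Z), Pow(Add(115, Z), -1)) = Mul(Pow(Add(115, Z), -1), Add(90, Z)))
Add(V, Mul(-1, Function('q')(S))) = Add(-39352, Mul(-1, Mul(Pow(Add(115, 256), -1), Add(90, 256)))) = Add(-39352, Mul(-1, Mul(Pow(371, -1), 346))) = Add(-39352, Mul(-1, Mul(Rational(1, 371), 346))) = Add(-39352, Mul(-1, Rational(346, 371))) = Add(-39352, Rational(-346, 371)) = Rational(-14599938, 371)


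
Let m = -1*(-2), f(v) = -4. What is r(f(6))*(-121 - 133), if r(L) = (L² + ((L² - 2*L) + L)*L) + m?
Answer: 15748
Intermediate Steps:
m = 2
r(L) = 2 + L² + L*(L² - L) (r(L) = (L² + ((L² - 2*L) + L)*L) + 2 = (L² + (L² - L)*L) + 2 = (L² + L*(L² - L)) + 2 = 2 + L² + L*(L² - L))
r(f(6))*(-121 - 133) = (2 + (-4)³)*(-121 - 133) = (2 - 64)*(-254) = -62*(-254) = 15748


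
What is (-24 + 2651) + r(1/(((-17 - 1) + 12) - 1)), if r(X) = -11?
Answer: 2616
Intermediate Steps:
(-24 + 2651) + r(1/(((-17 - 1) + 12) - 1)) = (-24 + 2651) - 11 = 2627 - 11 = 2616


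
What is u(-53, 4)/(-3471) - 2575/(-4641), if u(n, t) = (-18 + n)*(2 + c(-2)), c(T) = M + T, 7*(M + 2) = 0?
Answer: 5443/10591 ≈ 0.51393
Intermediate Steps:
M = -2 (M = -2 + (⅐)*0 = -2 + 0 = -2)
c(T) = -2 + T
u(n, t) = 36 - 2*n (u(n, t) = (-18 + n)*(2 + (-2 - 2)) = (-18 + n)*(2 - 4) = (-18 + n)*(-2) = 36 - 2*n)
u(-53, 4)/(-3471) - 2575/(-4641) = (36 - 2*(-53))/(-3471) - 2575/(-4641) = (36 + 106)*(-1/3471) - 2575*(-1/4641) = 142*(-1/3471) + 2575/4641 = -142/3471 + 2575/4641 = 5443/10591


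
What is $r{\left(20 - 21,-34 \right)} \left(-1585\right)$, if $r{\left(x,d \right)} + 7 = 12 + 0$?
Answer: $-7925$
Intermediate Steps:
$r{\left(x,d \right)} = 5$ ($r{\left(x,d \right)} = -7 + \left(12 + 0\right) = -7 + 12 = 5$)
$r{\left(20 - 21,-34 \right)} \left(-1585\right) = 5 \left(-1585\right) = -7925$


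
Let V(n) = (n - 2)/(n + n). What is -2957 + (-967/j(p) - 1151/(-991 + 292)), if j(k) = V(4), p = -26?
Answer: -4769524/699 ≈ -6823.4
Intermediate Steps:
V(n) = (-2 + n)/(2*n) (V(n) = (-2 + n)/((2*n)) = (-2 + n)*(1/(2*n)) = (-2 + n)/(2*n))
j(k) = 1/4 (j(k) = (1/2)*(-2 + 4)/4 = (1/2)*(1/4)*2 = 1/4)
-2957 + (-967/j(p) - 1151/(-991 + 292)) = -2957 + (-967/1/4 - 1151/(-991 + 292)) = -2957 + (-967*4 - 1151/(-699)) = -2957 + (-3868 - 1151*(-1/699)) = -2957 + (-3868 + 1151/699) = -2957 - 2702581/699 = -4769524/699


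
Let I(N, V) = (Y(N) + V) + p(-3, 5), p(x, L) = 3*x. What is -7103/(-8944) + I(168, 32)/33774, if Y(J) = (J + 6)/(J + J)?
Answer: 10774035/13554632 ≈ 0.79486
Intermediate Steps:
Y(J) = (6 + J)/(2*J) (Y(J) = (6 + J)/((2*J)) = (6 + J)*(1/(2*J)) = (6 + J)/(2*J))
I(N, V) = -9 + V + (6 + N)/(2*N) (I(N, V) = ((6 + N)/(2*N) + V) + 3*(-3) = (V + (6 + N)/(2*N)) - 9 = -9 + V + (6 + N)/(2*N))
-7103/(-8944) + I(168, 32)/33774 = -7103/(-8944) + (-17/2 + 32 + 3/168)/33774 = -7103*(-1/8944) + (-17/2 + 32 + 3*(1/168))*(1/33774) = 7103/8944 + (-17/2 + 32 + 1/56)*(1/33774) = 7103/8944 + (1317/56)*(1/33774) = 7103/8944 + 439/630448 = 10774035/13554632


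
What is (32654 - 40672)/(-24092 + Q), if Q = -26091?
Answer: 8018/50183 ≈ 0.15978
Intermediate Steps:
(32654 - 40672)/(-24092 + Q) = (32654 - 40672)/(-24092 - 26091) = -8018/(-50183) = -8018*(-1/50183) = 8018/50183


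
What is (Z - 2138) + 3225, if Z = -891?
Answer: 196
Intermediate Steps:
(Z - 2138) + 3225 = (-891 - 2138) + 3225 = -3029 + 3225 = 196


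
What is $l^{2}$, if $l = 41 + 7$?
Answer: $2304$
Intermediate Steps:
$l = 48$
$l^{2} = 48^{2} = 2304$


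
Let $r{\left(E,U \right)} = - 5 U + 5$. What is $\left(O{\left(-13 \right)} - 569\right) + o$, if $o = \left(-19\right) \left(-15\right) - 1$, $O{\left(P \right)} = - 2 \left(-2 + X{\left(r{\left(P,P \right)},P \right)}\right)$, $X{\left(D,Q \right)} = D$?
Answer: $-421$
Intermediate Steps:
$r{\left(E,U \right)} = 5 - 5 U$
$O{\left(P \right)} = -6 + 10 P$ ($O{\left(P \right)} = - 2 \left(-2 - \left(-5 + 5 P\right)\right) = - 2 \left(3 - 5 P\right) = -6 + 10 P$)
$o = 284$ ($o = 285 - 1 = 284$)
$\left(O{\left(-13 \right)} - 569\right) + o = \left(\left(-6 + 10 \left(-13\right)\right) - 569\right) + 284 = \left(\left(-6 - 130\right) - 569\right) + 284 = \left(-136 - 569\right) + 284 = -705 + 284 = -421$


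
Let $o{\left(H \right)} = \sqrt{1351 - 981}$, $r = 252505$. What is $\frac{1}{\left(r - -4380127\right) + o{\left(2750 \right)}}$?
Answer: $\frac{2316316}{10730639623527} - \frac{\sqrt{370}}{21461279247054} \approx 2.1586 \cdot 10^{-7}$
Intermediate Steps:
$o{\left(H \right)} = \sqrt{370}$
$\frac{1}{\left(r - -4380127\right) + o{\left(2750 \right)}} = \frac{1}{\left(252505 - -4380127\right) + \sqrt{370}} = \frac{1}{\left(252505 + 4380127\right) + \sqrt{370}} = \frac{1}{4632632 + \sqrt{370}}$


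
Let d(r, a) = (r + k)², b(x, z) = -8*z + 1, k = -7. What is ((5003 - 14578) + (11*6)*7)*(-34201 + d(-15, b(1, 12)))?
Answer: 307263021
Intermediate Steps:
b(x, z) = 1 - 8*z
d(r, a) = (-7 + r)² (d(r, a) = (r - 7)² = (-7 + r)²)
((5003 - 14578) + (11*6)*7)*(-34201 + d(-15, b(1, 12))) = ((5003 - 14578) + (11*6)*7)*(-34201 + (-7 - 15)²) = (-9575 + 66*7)*(-34201 + (-22)²) = (-9575 + 462)*(-34201 + 484) = -9113*(-33717) = 307263021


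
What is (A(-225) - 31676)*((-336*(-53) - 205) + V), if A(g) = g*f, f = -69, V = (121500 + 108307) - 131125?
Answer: -1878119035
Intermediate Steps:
V = 98682 (V = 229807 - 131125 = 98682)
A(g) = -69*g (A(g) = g*(-69) = -69*g)
(A(-225) - 31676)*((-336*(-53) - 205) + V) = (-69*(-225) - 31676)*((-336*(-53) - 205) + 98682) = (15525 - 31676)*((17808 - 205) + 98682) = -16151*(17603 + 98682) = -16151*116285 = -1878119035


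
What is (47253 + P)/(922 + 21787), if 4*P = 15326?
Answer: 102169/45418 ≈ 2.2495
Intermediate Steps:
P = 7663/2 (P = (¼)*15326 = 7663/2 ≈ 3831.5)
(47253 + P)/(922 + 21787) = (47253 + 7663/2)/(922 + 21787) = (102169/2)/22709 = (102169/2)*(1/22709) = 102169/45418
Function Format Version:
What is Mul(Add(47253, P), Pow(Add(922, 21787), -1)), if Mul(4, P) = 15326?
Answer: Rational(102169, 45418) ≈ 2.2495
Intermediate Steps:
P = Rational(7663, 2) (P = Mul(Rational(1, 4), 15326) = Rational(7663, 2) ≈ 3831.5)
Mul(Add(47253, P), Pow(Add(922, 21787), -1)) = Mul(Add(47253, Rational(7663, 2)), Pow(Add(922, 21787), -1)) = Mul(Rational(102169, 2), Pow(22709, -1)) = Mul(Rational(102169, 2), Rational(1, 22709)) = Rational(102169, 45418)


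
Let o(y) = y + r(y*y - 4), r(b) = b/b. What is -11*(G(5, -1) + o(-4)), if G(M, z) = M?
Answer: -22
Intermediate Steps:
r(b) = 1
o(y) = 1 + y (o(y) = y + 1 = 1 + y)
-11*(G(5, -1) + o(-4)) = -11*(5 + (1 - 4)) = -11*(5 - 3) = -11*2 = -1*22 = -22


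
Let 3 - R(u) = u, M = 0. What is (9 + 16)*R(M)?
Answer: 75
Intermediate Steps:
R(u) = 3 - u
(9 + 16)*R(M) = (9 + 16)*(3 - 1*0) = 25*(3 + 0) = 25*3 = 75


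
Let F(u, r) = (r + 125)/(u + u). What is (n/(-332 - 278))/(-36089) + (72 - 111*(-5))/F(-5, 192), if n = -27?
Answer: -138029606859/6978529930 ≈ -19.779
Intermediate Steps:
F(u, r) = (125 + r)/(2*u) (F(u, r) = (125 + r)/((2*u)) = (125 + r)*(1/(2*u)) = (125 + r)/(2*u))
(n/(-332 - 278))/(-36089) + (72 - 111*(-5))/F(-5, 192) = (-27/(-332 - 278))/(-36089) + (72 - 111*(-5))/(((½)*(125 + 192)/(-5))) = (-27/(-610))*(-1/36089) + (72 + 555)/(((½)*(-⅕)*317)) = -1/610*(-27)*(-1/36089) + 627/(-317/10) = (27/610)*(-1/36089) + 627*(-10/317) = -27/22014290 - 6270/317 = -138029606859/6978529930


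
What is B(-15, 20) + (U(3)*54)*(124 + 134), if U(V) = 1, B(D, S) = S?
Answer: 13952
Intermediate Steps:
B(-15, 20) + (U(3)*54)*(124 + 134) = 20 + (1*54)*(124 + 134) = 20 + 54*258 = 20 + 13932 = 13952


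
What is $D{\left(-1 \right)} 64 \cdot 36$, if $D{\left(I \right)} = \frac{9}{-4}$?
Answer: $-5184$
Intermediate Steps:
$D{\left(I \right)} = - \frac{9}{4}$ ($D{\left(I \right)} = 9 \left(- \frac{1}{4}\right) = - \frac{9}{4}$)
$D{\left(-1 \right)} 64 \cdot 36 = \left(- \frac{9}{4}\right) 64 \cdot 36 = \left(-144\right) 36 = -5184$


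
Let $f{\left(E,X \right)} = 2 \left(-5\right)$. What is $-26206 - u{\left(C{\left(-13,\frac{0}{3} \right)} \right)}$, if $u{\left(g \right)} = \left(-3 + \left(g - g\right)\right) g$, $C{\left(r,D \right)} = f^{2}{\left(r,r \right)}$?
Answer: $-25906$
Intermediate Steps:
$f{\left(E,X \right)} = -10$
$C{\left(r,D \right)} = 100$ ($C{\left(r,D \right)} = \left(-10\right)^{2} = 100$)
$u{\left(g \right)} = - 3 g$ ($u{\left(g \right)} = \left(-3 + 0\right) g = - 3 g$)
$-26206 - u{\left(C{\left(-13,\frac{0}{3} \right)} \right)} = -26206 - \left(-3\right) 100 = -26206 - -300 = -26206 + 300 = -25906$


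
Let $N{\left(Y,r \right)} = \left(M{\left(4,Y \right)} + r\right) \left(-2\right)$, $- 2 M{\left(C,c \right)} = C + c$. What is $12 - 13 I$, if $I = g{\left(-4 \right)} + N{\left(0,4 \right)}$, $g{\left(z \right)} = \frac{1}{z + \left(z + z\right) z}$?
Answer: $\frac{1779}{28} \approx 63.536$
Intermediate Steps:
$M{\left(C,c \right)} = - \frac{C}{2} - \frac{c}{2}$ ($M{\left(C,c \right)} = - \frac{C + c}{2} = - \frac{C}{2} - \frac{c}{2}$)
$g{\left(z \right)} = \frac{1}{z + 2 z^{2}}$ ($g{\left(z \right)} = \frac{1}{z + 2 z z} = \frac{1}{z + 2 z^{2}}$)
$N{\left(Y,r \right)} = 4 + Y - 2 r$ ($N{\left(Y,r \right)} = \left(\left(\left(- \frac{1}{2}\right) 4 - \frac{Y}{2}\right) + r\right) \left(-2\right) = \left(\left(-2 - \frac{Y}{2}\right) + r\right) \left(-2\right) = \left(-2 + r - \frac{Y}{2}\right) \left(-2\right) = 4 + Y - 2 r$)
$I = - \frac{111}{28}$ ($I = \frac{1}{\left(-4\right) \left(1 + 2 \left(-4\right)\right)} + \left(4 + 0 - 8\right) = - \frac{1}{4 \left(1 - 8\right)} + \left(4 + 0 - 8\right) = - \frac{1}{4 \left(-7\right)} - 4 = \left(- \frac{1}{4}\right) \left(- \frac{1}{7}\right) - 4 = \frac{1}{28} - 4 = - \frac{111}{28} \approx -3.9643$)
$12 - 13 I = 12 - - \frac{1443}{28} = 12 + \frac{1443}{28} = \frac{1779}{28}$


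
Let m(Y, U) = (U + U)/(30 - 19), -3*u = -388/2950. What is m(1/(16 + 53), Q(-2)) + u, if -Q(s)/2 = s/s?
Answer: -15566/48675 ≈ -0.31979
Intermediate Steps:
Q(s) = -2 (Q(s) = -2*s/s = -2*1 = -2)
u = 194/4425 (u = -(-388)/(3*2950) = -⅓*(-194/1475) = 194/4425 ≈ 0.043842)
m(Y, U) = 2*U/11 (m(Y, U) = (2*U)/11 = (2*U)*(1/11) = 2*U/11)
m(1/(16 + 53), Q(-2)) + u = (2/11)*(-2) + 194/4425 = -4/11 + 194/4425 = -15566/48675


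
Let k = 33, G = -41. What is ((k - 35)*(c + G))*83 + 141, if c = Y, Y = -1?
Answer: 7113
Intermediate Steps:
c = -1
((k - 35)*(c + G))*83 + 141 = ((33 - 35)*(-1 - 41))*83 + 141 = -2*(-42)*83 + 141 = 84*83 + 141 = 6972 + 141 = 7113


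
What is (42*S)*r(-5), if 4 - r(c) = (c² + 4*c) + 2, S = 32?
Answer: -4032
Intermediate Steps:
r(c) = 2 - c² - 4*c (r(c) = 4 - ((c² + 4*c) + 2) = 4 - (2 + c² + 4*c) = 4 + (-2 - c² - 4*c) = 2 - c² - 4*c)
(42*S)*r(-5) = (42*32)*(2 - 1*(-5)² - 4*(-5)) = 1344*(2 - 1*25 + 20) = 1344*(2 - 25 + 20) = 1344*(-3) = -4032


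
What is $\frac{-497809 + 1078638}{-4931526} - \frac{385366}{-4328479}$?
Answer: $- \frac{3390407075}{117933738834} \approx -0.028748$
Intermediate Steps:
$\frac{-497809 + 1078638}{-4931526} - \frac{385366}{-4328479} = 580829 \left(- \frac{1}{4931526}\right) - - \frac{385366}{4328479} = - \frac{3209}{27246} + \frac{385366}{4328479} = - \frac{3390407075}{117933738834}$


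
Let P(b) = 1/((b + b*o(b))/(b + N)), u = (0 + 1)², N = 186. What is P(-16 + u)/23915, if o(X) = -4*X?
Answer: -57/7294075 ≈ -7.8146e-6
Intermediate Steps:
u = 1 (u = 1² = 1)
P(b) = (186 + b)/(b - 4*b²) (P(b) = 1/((b + b*(-4*b))/(b + 186)) = 1/((b - 4*b²)/(186 + b)) = (186 + b)/(b - 4*b²))
P(-16 + u)/23915 = ((-186 - (-16 + 1))/((-16 + 1)*(-1 + 4*(-16 + 1))))/23915 = ((-186 - 1*(-15))/((-15)*(-1 + 4*(-15))))*(1/23915) = -(-186 + 15)/(15*(-1 - 60))*(1/23915) = -1/15*(-171)/(-61)*(1/23915) = -1/15*(-1/61)*(-171)*(1/23915) = -57/305*1/23915 = -57/7294075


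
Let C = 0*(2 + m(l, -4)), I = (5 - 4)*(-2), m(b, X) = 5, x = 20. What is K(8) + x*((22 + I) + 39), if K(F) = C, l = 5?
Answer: 1180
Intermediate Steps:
I = -2 (I = 1*(-2) = -2)
C = 0 (C = 0*(2 + 5) = 0*7 = 0)
K(F) = 0
K(8) + x*((22 + I) + 39) = 0 + 20*((22 - 2) + 39) = 0 + 20*(20 + 39) = 0 + 20*59 = 0 + 1180 = 1180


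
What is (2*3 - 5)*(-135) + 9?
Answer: -126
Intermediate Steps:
(2*3 - 5)*(-135) + 9 = (6 - 5)*(-135) + 9 = 1*(-135) + 9 = -135 + 9 = -126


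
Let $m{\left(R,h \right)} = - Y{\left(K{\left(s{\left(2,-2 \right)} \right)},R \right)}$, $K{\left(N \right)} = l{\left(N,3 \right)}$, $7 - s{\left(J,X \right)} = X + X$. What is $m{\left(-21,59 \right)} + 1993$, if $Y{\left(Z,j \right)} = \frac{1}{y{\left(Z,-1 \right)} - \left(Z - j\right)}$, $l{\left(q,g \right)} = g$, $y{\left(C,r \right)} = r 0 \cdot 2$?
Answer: $\frac{47833}{24} \approx 1993.0$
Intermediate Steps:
$y{\left(C,r \right)} = 0$ ($y{\left(C,r \right)} = 0 \cdot 2 = 0$)
$s{\left(J,X \right)} = 7 - 2 X$ ($s{\left(J,X \right)} = 7 - \left(X + X\right) = 7 - 2 X$)
$K{\left(N \right)} = 3$
$Y{\left(Z,j \right)} = \frac{1}{j - Z}$ ($Y{\left(Z,j \right)} = \frac{1}{0 - \left(Z - j\right)} = \frac{1}{j - Z}$)
$m{\left(R,h \right)} = - \frac{1}{-3 + R}$ ($m{\left(R,h \right)} = - \frac{1}{R - 3} = - \frac{1}{-3 + R}$)
$m{\left(-21,59 \right)} + 1993 = - \frac{1}{-3 - 21} + 1993 = - \frac{1}{-24} + 1993 = \left(-1\right) \left(- \frac{1}{24}\right) + 1993 = \frac{1}{24} + 1993 = \frac{47833}{24}$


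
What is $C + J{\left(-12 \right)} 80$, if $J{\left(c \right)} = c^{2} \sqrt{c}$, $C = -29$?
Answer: $-29 + 23040 i \sqrt{3} \approx -29.0 + 39906.0 i$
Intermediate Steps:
$J{\left(c \right)} = c^{\frac{5}{2}}$
$C + J{\left(-12 \right)} 80 = -29 + \left(-12\right)^{\frac{5}{2}} \cdot 80 = -29 + 288 i \sqrt{3} \cdot 80 = -29 + 23040 i \sqrt{3}$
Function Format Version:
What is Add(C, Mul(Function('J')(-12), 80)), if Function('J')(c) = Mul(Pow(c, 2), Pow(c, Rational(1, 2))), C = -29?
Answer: Add(-29, Mul(23040, I, Pow(3, Rational(1, 2)))) ≈ Add(-29.000, Mul(39906., I))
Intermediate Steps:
Function('J')(c) = Pow(c, Rational(5, 2))
Add(C, Mul(Function('J')(-12), 80)) = Add(-29, Mul(Pow(-12, Rational(5, 2)), 80)) = Add(-29, Mul(Mul(288, I, Pow(3, Rational(1, 2))), 80)) = Add(-29, Mul(23040, I, Pow(3, Rational(1, 2))))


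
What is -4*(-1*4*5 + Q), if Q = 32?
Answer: -48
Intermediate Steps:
-4*(-1*4*5 + Q) = -4*(-1*4*5 + 32) = -4*(-4*5 + 32) = -4*(-20 + 32) = -4*12 = -48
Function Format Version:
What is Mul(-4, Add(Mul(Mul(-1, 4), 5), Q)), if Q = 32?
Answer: -48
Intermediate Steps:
Mul(-4, Add(Mul(Mul(-1, 4), 5), Q)) = Mul(-4, Add(Mul(Mul(-1, 4), 5), 32)) = Mul(-4, Add(Mul(-4, 5), 32)) = Mul(-4, Add(-20, 32)) = Mul(-4, 12) = -48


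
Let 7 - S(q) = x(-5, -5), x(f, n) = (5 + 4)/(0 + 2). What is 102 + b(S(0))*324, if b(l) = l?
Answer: 912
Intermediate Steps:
x(f, n) = 9/2
S(q) = 5/2 (S(q) = 7 - 1*9/2 = 7 - 9/2 = 5/2)
102 + b(S(0))*324 = 102 + (5/2)*324 = 102 + 810 = 912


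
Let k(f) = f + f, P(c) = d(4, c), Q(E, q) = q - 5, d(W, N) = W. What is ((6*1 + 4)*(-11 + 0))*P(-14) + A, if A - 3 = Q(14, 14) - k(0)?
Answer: -428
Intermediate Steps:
Q(E, q) = -5 + q
P(c) = 4
k(f) = 2*f
A = 12 (A = 3 + ((-5 + 14) - 2*0) = 3 + (9 - 1*0) = 3 + (9 + 0) = 3 + 9 = 12)
((6*1 + 4)*(-11 + 0))*P(-14) + A = ((6*1 + 4)*(-11 + 0))*4 + 12 = ((6 + 4)*(-11))*4 + 12 = (10*(-11))*4 + 12 = -110*4 + 12 = -440 + 12 = -428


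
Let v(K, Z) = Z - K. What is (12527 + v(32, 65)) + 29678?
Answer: 42238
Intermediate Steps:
(12527 + v(32, 65)) + 29678 = (12527 + (65 - 1*32)) + 29678 = (12527 + (65 - 32)) + 29678 = (12527 + 33) + 29678 = 12560 + 29678 = 42238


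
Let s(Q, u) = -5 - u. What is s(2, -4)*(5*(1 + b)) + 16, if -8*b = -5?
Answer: 63/8 ≈ 7.8750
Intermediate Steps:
b = 5/8 (b = -1/8*(-5) = 5/8 ≈ 0.62500)
s(2, -4)*(5*(1 + b)) + 16 = (-5 - 1*(-4))*(5*(1 + 5/8)) + 16 = (-5 + 4)*(5*(13/8)) + 16 = -1*65/8 + 16 = -65/8 + 16 = 63/8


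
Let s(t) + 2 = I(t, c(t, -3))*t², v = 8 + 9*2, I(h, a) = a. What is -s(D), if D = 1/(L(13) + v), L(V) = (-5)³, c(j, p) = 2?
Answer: 19600/9801 ≈ 1.9998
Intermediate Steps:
L(V) = -125
v = 26 (v = 8 + 18 = 26)
D = -1/99 (D = 1/(-125 + 26) = 1/(-99) = -1/99 ≈ -0.010101)
s(t) = -2 + 2*t²
-s(D) = -(-2 + 2*(-1/99)²) = -(-2 + 2*(1/9801)) = -(-2 + 2/9801) = -1*(-19600/9801) = 19600/9801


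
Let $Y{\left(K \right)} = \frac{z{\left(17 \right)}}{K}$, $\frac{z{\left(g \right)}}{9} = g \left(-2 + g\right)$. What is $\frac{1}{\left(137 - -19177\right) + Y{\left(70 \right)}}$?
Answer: $\frac{14}{270855} \approx 5.1688 \cdot 10^{-5}$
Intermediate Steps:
$z{\left(g \right)} = 9 g \left(-2 + g\right)$
$Y{\left(K \right)} = \frac{2295}{K}$ ($Y{\left(K \right)} = \frac{9 \cdot 17 \left(-2 + 17\right)}{K} = \frac{9 \cdot 17 \cdot 15}{K} = \frac{2295}{K}$)
$\frac{1}{\left(137 - -19177\right) + Y{\left(70 \right)}} = \frac{1}{\left(137 - -19177\right) + \frac{2295}{70}} = \frac{1}{\left(137 + 19177\right) + 2295 \cdot \frac{1}{70}} = \frac{1}{19314 + \frac{459}{14}} = \frac{1}{\frac{270855}{14}} = \frac{14}{270855}$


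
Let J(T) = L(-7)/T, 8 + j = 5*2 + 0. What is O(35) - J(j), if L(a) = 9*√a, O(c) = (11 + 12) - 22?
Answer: 1 - 9*I*√7/2 ≈ 1.0 - 11.906*I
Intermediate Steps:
O(c) = 1 (O(c) = 23 - 22 = 1)
j = 2 (j = -8 + (5*2 + 0) = -8 + (10 + 0) = -8 + 10 = 2)
J(T) = 9*I*√7/T (J(T) = (9*√(-7))/T = (9*(I*√7))/T = (9*I*√7)/T = 9*I*√7/T)
O(35) - J(j) = 1 - 9*I*√7/2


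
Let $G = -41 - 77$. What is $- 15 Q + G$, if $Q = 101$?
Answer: $-1633$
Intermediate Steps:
$G = -118$ ($G = -41 - 77 = -118$)
$- 15 Q + G = \left(-15\right) 101 - 118 = -1515 - 118 = -1633$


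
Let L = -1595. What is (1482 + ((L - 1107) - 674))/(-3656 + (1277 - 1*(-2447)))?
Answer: -947/34 ≈ -27.853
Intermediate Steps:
(1482 + ((L - 1107) - 674))/(-3656 + (1277 - 1*(-2447))) = (1482 + ((-1595 - 1107) - 674))/(-3656 + (1277 - 1*(-2447))) = (1482 + (-2702 - 674))/(-3656 + (1277 + 2447)) = (1482 - 3376)/(-3656 + 3724) = -1894/68 = -1894*1/68 = -947/34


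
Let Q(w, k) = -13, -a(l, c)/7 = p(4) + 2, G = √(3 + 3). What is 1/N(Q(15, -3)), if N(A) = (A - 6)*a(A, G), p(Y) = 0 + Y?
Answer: 1/798 ≈ 0.0012531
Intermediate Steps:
G = √6 ≈ 2.4495
p(Y) = Y
a(l, c) = -42 (a(l, c) = -7*(4 + 2) = -7*6 = -42)
N(A) = 252 - 42*A (N(A) = (A - 6)*(-42) = (-6 + A)*(-42) = 252 - 42*A)
1/N(Q(15, -3)) = 1/(252 - 42*(-13)) = 1/(252 + 546) = 1/798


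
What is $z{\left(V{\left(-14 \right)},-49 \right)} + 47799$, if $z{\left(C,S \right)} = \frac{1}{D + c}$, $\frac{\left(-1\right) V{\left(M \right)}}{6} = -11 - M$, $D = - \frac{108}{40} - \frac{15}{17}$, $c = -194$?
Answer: $\frac{1605520441}{33589} \approx 47799.0$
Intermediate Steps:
$D = - \frac{609}{170}$ ($D = \left(-108\right) \frac{1}{40} - \frac{15}{17} = - \frac{27}{10} - \frac{15}{17} = - \frac{609}{170} \approx -3.5824$)
$V{\left(M \right)} = 66 + 6 M$ ($V{\left(M \right)} = - 6 \left(-11 - M\right) = 66 + 6 M$)
$z{\left(C,S \right)} = - \frac{170}{33589}$ ($z{\left(C,S \right)} = \frac{1}{- \frac{609}{170} - 194} = \frac{1}{- \frac{33589}{170}} = - \frac{170}{33589}$)
$z{\left(V{\left(-14 \right)},-49 \right)} + 47799 = - \frac{170}{33589} + 47799 = \frac{1605520441}{33589}$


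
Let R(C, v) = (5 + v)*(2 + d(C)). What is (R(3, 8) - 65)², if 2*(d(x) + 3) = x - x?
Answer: 6084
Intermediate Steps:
d(x) = -3 (d(x) = -3 + (x - x)/2 = -3 + (½)*0 = -3 + 0 = -3)
R(C, v) = -5 - v (R(C, v) = (5 + v)*(2 - 3) = (5 + v)*(-1) = -5 - v)
(R(3, 8) - 65)² = ((-5 - 1*8) - 65)² = ((-5 - 8) - 65)² = (-13 - 65)² = (-78)² = 6084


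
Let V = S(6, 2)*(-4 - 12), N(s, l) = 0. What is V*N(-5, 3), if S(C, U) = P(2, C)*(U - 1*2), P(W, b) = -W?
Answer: 0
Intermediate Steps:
S(C, U) = 4 - 2*U (S(C, U) = (-1*2)*(U - 1*2) = -2*(U - 2) = -2*(-2 + U) = 4 - 2*U)
V = 0 (V = (4 - 2*2)*(-4 - 12) = (4 - 4)*(-16) = 0*(-16) = 0)
V*N(-5, 3) = 0*0 = 0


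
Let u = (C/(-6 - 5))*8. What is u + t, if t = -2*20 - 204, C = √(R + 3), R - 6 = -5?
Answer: -2700/11 ≈ -245.45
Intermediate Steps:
R = 1 (R = 6 - 5 = 1)
C = 2 (C = √(1 + 3) = √4 = 2)
t = -244 (t = -40 - 204 = -244)
u = -16/11 (u = (2/(-6 - 5))*8 = (2/(-11))*8 = -1/11*2*8 = -2/11*8 = -16/11 ≈ -1.4545)
u + t = -16/11 - 244 = -2700/11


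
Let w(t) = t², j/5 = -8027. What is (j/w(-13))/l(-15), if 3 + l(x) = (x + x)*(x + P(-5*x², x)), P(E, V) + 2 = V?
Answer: -40135/161733 ≈ -0.24816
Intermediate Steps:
j = -40135 (j = 5*(-8027) = -40135)
P(E, V) = -2 + V
l(x) = -3 + 2*x*(-2 + 2*x) (l(x) = -3 + (x + x)*(x + (-2 + x)) = -3 + (2*x)*(-2 + 2*x) = -3 + 2*x*(-2 + 2*x))
(j/w(-13))/l(-15) = (-40135/((-13)²))/(-3 - 4*(-15) + 4*(-15)²) = (-40135/169)/(-3 + 60 + 4*225) = (-40135*1/169)/(-3 + 60 + 900) = -40135/169/957 = -40135/169*1/957 = -40135/161733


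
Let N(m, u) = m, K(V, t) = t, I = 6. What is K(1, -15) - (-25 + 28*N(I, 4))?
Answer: -158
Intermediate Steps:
K(1, -15) - (-25 + 28*N(I, 4)) = -15 - (-25 + 28*6) = -15 - (-25 + 168) = -15 - 1*143 = -15 - 143 = -158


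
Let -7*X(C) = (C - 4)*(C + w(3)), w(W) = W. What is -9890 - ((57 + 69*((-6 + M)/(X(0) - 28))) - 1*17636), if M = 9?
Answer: 61575/8 ≈ 7696.9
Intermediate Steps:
X(C) = -(-4 + C)*(3 + C)/7 (X(C) = -(C - 4)*(C + 3)/7 = -(-4 + C)*(3 + C)/7)
-9890 - ((57 + 69*((-6 + M)/(X(0) - 28))) - 1*17636) = -9890 - ((57 + 69*((-6 + 9)/((12/7 - 1/7*0**2 + (1/7)*0) - 28))) - 1*17636) = -9890 - ((57 + 69*(3/((12/7 - 1/7*0 + 0) - 28))) - 17636) = -9890 - ((57 + 69*(3/((12/7 + 0 + 0) - 28))) - 17636) = -9890 - ((57 + 69*(3/(12/7 - 28))) - 17636) = -9890 - ((57 + 69*(3/(-184/7))) - 17636) = -9890 - ((57 + 69*(3*(-7/184))) - 17636) = -9890 - ((57 + 69*(-21/184)) - 17636) = -9890 - ((57 - 63/8) - 17636) = -9890 - (393/8 - 17636) = -9890 - 1*(-140695/8) = -9890 + 140695/8 = 61575/8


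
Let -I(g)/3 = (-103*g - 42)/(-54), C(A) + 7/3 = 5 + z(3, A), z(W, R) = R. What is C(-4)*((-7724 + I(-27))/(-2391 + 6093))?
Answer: 45431/16659 ≈ 2.7271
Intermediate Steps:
C(A) = 8/3 + A (C(A) = -7/3 + (5 + A) = 8/3 + A)
I(g) = -7/3 - 103*g/18 (I(g) = -3*(-103*g - 42)/(-54) = -3*(-42 - 103*g)*(-1)/54 = -3*(7/9 + 103*g/54) = -7/3 - 103*g/18)
C(-4)*((-7724 + I(-27))/(-2391 + 6093)) = (8/3 - 4)*((-7724 + (-7/3 - 103/18*(-27)))/(-2391 + 6093)) = -4*(-7724 + (-7/3 + 309/2))/(3*3702) = -4*(-7724 + 913/6)/(3*3702) = -(-90862)/(9*3702) = -4/3*(-45431/22212) = 45431/16659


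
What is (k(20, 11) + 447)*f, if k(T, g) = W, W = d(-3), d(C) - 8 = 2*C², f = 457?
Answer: 216161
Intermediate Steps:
d(C) = 8 + 2*C²
W = 26 (W = 8 + 2*(-3)² = 8 + 2*9 = 8 + 18 = 26)
k(T, g) = 26
(k(20, 11) + 447)*f = (26 + 447)*457 = 473*457 = 216161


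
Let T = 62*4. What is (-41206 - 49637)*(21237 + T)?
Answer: -1951761855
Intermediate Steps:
T = 248
(-41206 - 49637)*(21237 + T) = (-41206 - 49637)*(21237 + 248) = -90843*21485 = -1951761855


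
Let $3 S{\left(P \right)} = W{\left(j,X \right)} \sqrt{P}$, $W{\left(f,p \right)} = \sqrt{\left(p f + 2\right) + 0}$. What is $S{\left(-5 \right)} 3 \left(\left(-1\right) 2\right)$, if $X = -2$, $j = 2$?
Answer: $2 \sqrt{10} \approx 6.3246$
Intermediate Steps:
$W{\left(f,p \right)} = \sqrt{2 + f p}$ ($W{\left(f,p \right)} = \sqrt{\left(f p + 2\right) + 0} = \sqrt{\left(2 + f p\right) + 0} = \sqrt{2 + f p}$)
$S{\left(P \right)} = \frac{i \sqrt{2} \sqrt{P}}{3}$ ($S{\left(P \right)} = \frac{\sqrt{2 + 2 \left(-2\right)} \sqrt{P}}{3} = \frac{\sqrt{2 - 4} \sqrt{P}}{3} = \frac{\sqrt{-2} \sqrt{P}}{3} = \frac{i \sqrt{2} \sqrt{P}}{3}$)
$S{\left(-5 \right)} 3 \left(\left(-1\right) 2\right) = \frac{i \sqrt{2} \sqrt{-5}}{3} \cdot 3 \left(\left(-1\right) 2\right) = \frac{i \sqrt{2} i \sqrt{5}}{3} \cdot 3 \left(-2\right) = - \frac{\sqrt{10}}{3} \cdot 3 \left(-2\right) = - \sqrt{10} \left(-2\right) = 2 \sqrt{10}$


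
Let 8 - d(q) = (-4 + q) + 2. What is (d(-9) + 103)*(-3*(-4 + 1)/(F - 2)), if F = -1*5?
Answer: -1098/7 ≈ -156.86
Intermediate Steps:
F = -5
d(q) = 10 - q (d(q) = 8 - ((-4 + q) + 2) = 8 - (-2 + q) = 8 + (2 - q) = 10 - q)
(d(-9) + 103)*(-3*(-4 + 1)/(F - 2)) = ((10 - 1*(-9)) + 103)*(-3*(-4 + 1)/(-5 - 2)) = ((10 + 9) + 103)*(-(-9)/(-7)) = (19 + 103)*(-(-9)*(-1)/7) = 122*(-3*3/7) = 122*(-9/7) = -1098/7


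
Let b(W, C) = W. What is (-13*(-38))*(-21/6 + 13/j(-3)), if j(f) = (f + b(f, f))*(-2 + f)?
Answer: -22724/15 ≈ -1514.9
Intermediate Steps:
j(f) = 2*f*(-2 + f) (j(f) = (f + f)*(-2 + f) = (2*f)*(-2 + f) = 2*f*(-2 + f))
(-13*(-38))*(-21/6 + 13/j(-3)) = (-13*(-38))*(-21/6 + 13/((2*(-3)*(-2 - 3)))) = 494*(-21*⅙ + 13/((2*(-3)*(-5)))) = 494*(-7/2 + 13/30) = 494*(-46/15) = -22724/15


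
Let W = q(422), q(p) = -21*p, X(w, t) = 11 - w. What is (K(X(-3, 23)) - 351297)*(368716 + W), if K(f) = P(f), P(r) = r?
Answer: -126410592682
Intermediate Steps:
K(f) = f
W = -8862 (W = -21*422 = -8862)
(K(X(-3, 23)) - 351297)*(368716 + W) = ((11 - 1*(-3)) - 351297)*(368716 - 8862) = ((11 + 3) - 351297)*359854 = (14 - 351297)*359854 = -351283*359854 = -126410592682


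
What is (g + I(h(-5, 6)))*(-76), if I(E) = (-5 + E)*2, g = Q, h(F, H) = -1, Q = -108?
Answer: 9120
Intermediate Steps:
g = -108
I(E) = -10 + 2*E
(g + I(h(-5, 6)))*(-76) = (-108 + (-10 + 2*(-1)))*(-76) = (-108 + (-10 - 2))*(-76) = (-108 - 12)*(-76) = -120*(-76) = 9120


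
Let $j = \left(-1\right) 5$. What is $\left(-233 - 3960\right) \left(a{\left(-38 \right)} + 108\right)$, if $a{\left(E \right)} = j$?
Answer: $-431879$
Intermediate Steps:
$j = -5$
$a{\left(E \right)} = -5$
$\left(-233 - 3960\right) \left(a{\left(-38 \right)} + 108\right) = \left(-233 - 3960\right) \left(-5 + 108\right) = \left(-4193\right) 103 = -431879$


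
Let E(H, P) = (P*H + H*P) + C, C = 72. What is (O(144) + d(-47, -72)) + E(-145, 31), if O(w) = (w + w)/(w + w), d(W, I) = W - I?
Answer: -8892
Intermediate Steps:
E(H, P) = 72 + 2*H*P (E(H, P) = (P*H + H*P) + 72 = (H*P + H*P) + 72 = 2*H*P + 72 = 72 + 2*H*P)
O(w) = 1 (O(w) = (2*w)/((2*w)) = (2*w)*(1/(2*w)) = 1)
(O(144) + d(-47, -72)) + E(-145, 31) = (1 + (-47 - 1*(-72))) + (72 + 2*(-145)*31) = (1 + (-47 + 72)) + (72 - 8990) = (1 + 25) - 8918 = 26 - 8918 = -8892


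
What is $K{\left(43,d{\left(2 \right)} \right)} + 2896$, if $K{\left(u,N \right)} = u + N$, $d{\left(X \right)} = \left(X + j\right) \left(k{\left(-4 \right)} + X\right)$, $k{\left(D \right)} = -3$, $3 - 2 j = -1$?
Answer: $2935$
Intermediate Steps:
$j = 2$ ($j = \frac{3}{2} - - \frac{1}{2} = \frac{3}{2} + \frac{1}{2} = 2$)
$d{\left(X \right)} = \left(-3 + X\right) \left(2 + X\right)$ ($d{\left(X \right)} = \left(X + 2\right) \left(-3 + X\right) = \left(2 + X\right) \left(-3 + X\right) = \left(-3 + X\right) \left(2 + X\right)$)
$K{\left(u,N \right)} = N + u$
$K{\left(43,d{\left(2 \right)} \right)} + 2896 = \left(\left(-6 + 2^{2} - 2\right) + 43\right) + 2896 = \left(\left(-6 + 4 - 2\right) + 43\right) + 2896 = \left(-4 + 43\right) + 2896 = 39 + 2896 = 2935$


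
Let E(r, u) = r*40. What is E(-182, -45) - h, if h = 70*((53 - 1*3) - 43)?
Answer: -7770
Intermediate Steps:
E(r, u) = 40*r
h = 490 (h = 70*((53 - 3) - 43) = 70*(50 - 43) = 70*7 = 490)
E(-182, -45) - h = 40*(-182) - 1*490 = -7280 - 490 = -7770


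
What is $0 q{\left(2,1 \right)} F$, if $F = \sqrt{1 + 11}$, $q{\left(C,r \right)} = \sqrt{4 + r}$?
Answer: $0$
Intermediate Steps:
$F = 2 \sqrt{3}$ ($F = \sqrt{12} = 2 \sqrt{3} \approx 3.4641$)
$0 q{\left(2,1 \right)} F = 0 \sqrt{4 + 1} \cdot 2 \sqrt{3} = 0 \sqrt{5} \cdot 2 \sqrt{3} = 0 \cdot 2 \sqrt{3} = 0$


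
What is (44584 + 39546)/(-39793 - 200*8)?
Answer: -84130/41393 ≈ -2.0325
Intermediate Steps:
(44584 + 39546)/(-39793 - 200*8) = 84130/(-39793 - 1600) = 84130/(-41393) = 84130*(-1/41393) = -84130/41393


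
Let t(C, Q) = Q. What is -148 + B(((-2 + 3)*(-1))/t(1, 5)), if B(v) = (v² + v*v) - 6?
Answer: -3848/25 ≈ -153.92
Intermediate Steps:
B(v) = -6 + 2*v² (B(v) = (v² + v²) - 6 = 2*v² - 6 = -6 + 2*v²)
-148 + B(((-2 + 3)*(-1))/t(1, 5)) = -148 + (-6 + 2*(((-2 + 3)*(-1))/5)²) = -148 + (-6 + 2*((1*(-1))*(⅕))²) = -148 + (-6 + 2*(-1*⅕)²) = -148 + (-6 + 2*(-⅕)²) = -148 + (-6 + 2*(1/25)) = -148 + (-6 + 2/25) = -148 - 148/25 = -3848/25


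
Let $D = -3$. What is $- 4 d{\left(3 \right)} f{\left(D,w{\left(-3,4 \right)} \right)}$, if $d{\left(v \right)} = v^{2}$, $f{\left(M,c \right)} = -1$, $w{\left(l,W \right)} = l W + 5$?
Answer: $36$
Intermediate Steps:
$w{\left(l,W \right)} = 5 + W l$ ($w{\left(l,W \right)} = W l + 5 = 5 + W l$)
$- 4 d{\left(3 \right)} f{\left(D,w{\left(-3,4 \right)} \right)} = - 4 \cdot 3^{2} \left(-1\right) = \left(-4\right) 9 \left(-1\right) = \left(-36\right) \left(-1\right) = 36$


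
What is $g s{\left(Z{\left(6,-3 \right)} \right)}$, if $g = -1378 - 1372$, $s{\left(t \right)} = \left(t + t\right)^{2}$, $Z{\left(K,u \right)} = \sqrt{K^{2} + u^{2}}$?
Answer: $-495000$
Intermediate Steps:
$s{\left(t \right)} = 4 t^{2}$ ($s{\left(t \right)} = \left(2 t\right)^{2} = 4 t^{2}$)
$g = -2750$
$g s{\left(Z{\left(6,-3 \right)} \right)} = - 2750 \cdot 4 \left(\sqrt{6^{2} + \left(-3\right)^{2}}\right)^{2} = - 2750 \cdot 4 \left(\sqrt{36 + 9}\right)^{2} = - 2750 \cdot 4 \left(\sqrt{45}\right)^{2} = - 2750 \cdot 4 \left(3 \sqrt{5}\right)^{2} = - 2750 \cdot 4 \cdot 45 = \left(-2750\right) 180 = -495000$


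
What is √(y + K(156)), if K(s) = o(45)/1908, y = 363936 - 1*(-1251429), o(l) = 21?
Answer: √163352171373/318 ≈ 1271.0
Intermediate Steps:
y = 1615365 (y = 363936 + 1251429 = 1615365)
K(s) = 7/636 (K(s) = 21/1908 = 21*(1/1908) = 7/636)
√(y + K(156)) = √(1615365 + 7/636) = √(1027372147/636) = √163352171373/318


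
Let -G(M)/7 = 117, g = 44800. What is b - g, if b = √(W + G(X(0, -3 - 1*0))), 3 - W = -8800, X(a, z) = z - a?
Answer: -44800 + 4*√499 ≈ -44711.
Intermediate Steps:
G(M) = -819 (G(M) = -7*117 = -819)
W = 8803 (W = 3 - 1*(-8800) = 3 + 8800 = 8803)
b = 4*√499 (b = √(8803 - 819) = √7984 = 4*√499 ≈ 89.353)
b - g = 4*√499 - 1*44800 = 4*√499 - 44800 = -44800 + 4*√499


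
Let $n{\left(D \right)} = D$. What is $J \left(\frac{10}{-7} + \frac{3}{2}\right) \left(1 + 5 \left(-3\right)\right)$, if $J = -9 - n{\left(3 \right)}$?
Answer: $12$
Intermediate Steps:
$J = -12$ ($J = -9 - 3 = -12$)
$J \left(\frac{10}{-7} + \frac{3}{2}\right) \left(1 + 5 \left(-3\right)\right) = - 12 \left(\frac{10}{-7} + \frac{3}{2}\right) \left(1 + 5 \left(-3\right)\right) = - 12 \left(10 \left(- \frac{1}{7}\right) + 3 \cdot \frac{1}{2}\right) \left(1 - 15\right) = - 12 \left(- \frac{10}{7} + \frac{3}{2}\right) \left(-14\right) = \left(-12\right) \frac{1}{14} \left(-14\right) = \left(- \frac{6}{7}\right) \left(-14\right) = 12$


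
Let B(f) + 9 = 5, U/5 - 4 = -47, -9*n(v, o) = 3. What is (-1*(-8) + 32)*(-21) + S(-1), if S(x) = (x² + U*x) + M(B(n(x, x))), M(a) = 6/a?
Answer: -1251/2 ≈ -625.50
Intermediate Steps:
n(v, o) = -⅓ (n(v, o) = -⅑*3 = -⅓)
U = -215 (U = 20 + 5*(-47) = 20 - 235 = -215)
B(f) = -4 (B(f) = -9 + 5 = -4)
S(x) = -3/2 + x² - 215*x (S(x) = (x² - 215*x) + 6/(-4) = (x² - 215*x) + 6*(-¼) = (x² - 215*x) - 3/2 = -3/2 + x² - 215*x)
(-1*(-8) + 32)*(-21) + S(-1) = (-1*(-8) + 32)*(-21) + (-3/2 + (-1)² - 215*(-1)) = (8 + 32)*(-21) + (-3/2 + 1 + 215) = 40*(-21) + 429/2 = -840 + 429/2 = -1251/2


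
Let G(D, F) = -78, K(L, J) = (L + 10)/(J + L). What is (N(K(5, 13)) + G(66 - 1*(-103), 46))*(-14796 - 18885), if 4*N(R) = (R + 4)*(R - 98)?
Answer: 315916553/48 ≈ 6.5816e+6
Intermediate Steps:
K(L, J) = (10 + L)/(J + L)
N(R) = (-98 + R)*(4 + R)/4 (N(R) = ((R + 4)*(R - 98))/4 = ((4 + R)*(-98 + R))/4 = ((-98 + R)*(4 + R))/4 = (-98 + R)*(4 + R)/4)
(N(K(5, 13)) + G(66 - 1*(-103), 46))*(-14796 - 18885) = ((-98 - 47*(10 + 5)/(2*(13 + 5)) + ((10 + 5)/(13 + 5))²/4) - 78)*(-14796 - 18885) = ((-98 - 47*15/(2*18) + (15/18)²/4) - 78)*(-33681) = ((-98 - 47*15/36 + ((1/18)*15)²/4) - 78)*(-33681) = ((-98 - 47/2*⅚ + (⅚)²/4) - 78)*(-33681) = ((-98 - 235/12 + (¼)*(25/36)) - 78)*(-33681) = ((-98 - 235/12 + 25/144) - 78)*(-33681) = (-16907/144 - 78)*(-33681) = -28139/144*(-33681) = 315916553/48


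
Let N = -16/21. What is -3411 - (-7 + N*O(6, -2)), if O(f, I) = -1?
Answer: -71500/21 ≈ -3404.8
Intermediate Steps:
N = -16/21 (N = -16*1/21 = -16/21 ≈ -0.76190)
-3411 - (-7 + N*O(6, -2)) = -3411 - (-7 - 16/21*(-1)) = -3411 - (-7 + 16/21) = -3411 - 1*(-131/21) = -3411 + 131/21 = -71500/21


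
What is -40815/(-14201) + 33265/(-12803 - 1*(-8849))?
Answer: -311013755/56150754 ≈ -5.5389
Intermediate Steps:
-40815/(-14201) + 33265/(-12803 - 1*(-8849)) = -40815*(-1/14201) + 33265/(-12803 + 8849) = 40815/14201 + 33265/(-3954) = 40815/14201 + 33265*(-1/3954) = 40815/14201 - 33265/3954 = -311013755/56150754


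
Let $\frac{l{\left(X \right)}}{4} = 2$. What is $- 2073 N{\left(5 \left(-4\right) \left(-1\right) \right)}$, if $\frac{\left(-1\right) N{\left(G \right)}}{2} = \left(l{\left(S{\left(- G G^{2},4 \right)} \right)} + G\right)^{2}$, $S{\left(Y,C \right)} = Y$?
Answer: $3250464$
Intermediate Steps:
$l{\left(X \right)} = 8$ ($l{\left(X \right)} = 4 \cdot 2 = 8$)
$N{\left(G \right)} = - 2 \left(8 + G\right)^{2}$
$- 2073 N{\left(5 \left(-4\right) \left(-1\right) \right)} = - 2073 \left(- 2 \left(8 + 5 \left(-4\right) \left(-1\right)\right)^{2}\right) = - 2073 \left(- 2 \left(8 - -20\right)^{2}\right) = - 2073 \left(- 2 \left(8 + 20\right)^{2}\right) = - 2073 \left(- 2 \cdot 28^{2}\right) = - 2073 \left(\left(-2\right) 784\right) = \left(-2073\right) \left(-1568\right) = 3250464$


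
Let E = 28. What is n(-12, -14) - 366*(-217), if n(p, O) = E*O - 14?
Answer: 79016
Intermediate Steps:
n(p, O) = -14 + 28*O (n(p, O) = 28*O - 14 = -14 + 28*O)
n(-12, -14) - 366*(-217) = (-14 + 28*(-14)) - 366*(-217) = (-14 - 392) + 79422 = -406 + 79422 = 79016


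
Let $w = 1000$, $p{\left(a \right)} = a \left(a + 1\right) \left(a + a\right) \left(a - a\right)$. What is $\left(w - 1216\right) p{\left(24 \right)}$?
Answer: $0$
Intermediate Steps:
$p{\left(a \right)} = 0$ ($p{\left(a \right)} = a \left(1 + a\right) 2 a 0 = a 2 a \left(1 + a\right) 0 = 2 a^{2} \left(1 + a\right) 0 = 0$)
$\left(w - 1216\right) p{\left(24 \right)} = \left(1000 - 1216\right) 0 = \left(-216\right) 0 = 0$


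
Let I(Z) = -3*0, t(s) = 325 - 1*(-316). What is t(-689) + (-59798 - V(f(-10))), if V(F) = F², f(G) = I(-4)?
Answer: -59157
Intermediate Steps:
t(s) = 641 (t(s) = 325 + 316 = 641)
I(Z) = 0
f(G) = 0
t(-689) + (-59798 - V(f(-10))) = 641 + (-59798 - 1*0²) = 641 + (-59798 - 1*0) = 641 + (-59798 + 0) = 641 - 59798 = -59157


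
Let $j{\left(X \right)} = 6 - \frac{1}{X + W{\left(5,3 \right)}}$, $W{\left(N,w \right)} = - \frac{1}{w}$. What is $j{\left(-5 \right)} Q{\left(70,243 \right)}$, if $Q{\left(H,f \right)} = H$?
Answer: $\frac{3465}{8} \approx 433.13$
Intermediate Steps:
$j{\left(X \right)} = 6 - \frac{1}{- \frac{1}{3} + X}$ ($j{\left(X \right)} = 6 - \frac{1}{X - \frac{1}{3}} = 6 - \frac{1}{- \frac{1}{3} + X}$)
$j{\left(-5 \right)} Q{\left(70,243 \right)} = \frac{9 \left(-1 + 2 \left(-5\right)\right)}{-1 + 3 \left(-5\right)} 70 = \frac{9 \left(-1 - 10\right)}{-1 - 15} \cdot 70 = 9 \frac{1}{-16} \left(-11\right) 70 = 9 \left(- \frac{1}{16}\right) \left(-11\right) 70 = \frac{99}{16} \cdot 70 = \frac{3465}{8}$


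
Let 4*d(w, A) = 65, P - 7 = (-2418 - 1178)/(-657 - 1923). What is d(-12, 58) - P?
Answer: 20269/2580 ≈ 7.8562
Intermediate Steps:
P = 5414/645 (P = 7 + (-2418 - 1178)/(-657 - 1923) = 7 - 3596/(-2580) = 7 - 3596*(-1/2580) = 7 + 899/645 = 5414/645 ≈ 8.3938)
d(w, A) = 65/4 (d(w, A) = (1/4)*65 = 65/4)
d(-12, 58) - P = 65/4 - 1*5414/645 = 65/4 - 5414/645 = 20269/2580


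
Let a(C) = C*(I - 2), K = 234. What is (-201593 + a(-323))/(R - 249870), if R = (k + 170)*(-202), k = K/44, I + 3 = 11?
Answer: 2238841/3138127 ≈ 0.71343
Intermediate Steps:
I = 8 (I = -3 + 11 = 8)
k = 117/22 (k = 234/44 = 234*(1/44) = 117/22 ≈ 5.3182)
R = -389557/11 (R = (117/22 + 170)*(-202) = (3857/22)*(-202) = -389557/11 ≈ -35414.)
a(C) = 6*C (a(C) = C*(8 - 2) = C*6 = 6*C)
(-201593 + a(-323))/(R - 249870) = (-201593 + 6*(-323))/(-389557/11 - 249870) = (-201593 - 1938)/(-3138127/11) = -203531*(-11/3138127) = 2238841/3138127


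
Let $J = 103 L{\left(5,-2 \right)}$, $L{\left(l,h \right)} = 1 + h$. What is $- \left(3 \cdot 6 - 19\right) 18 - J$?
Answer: $121$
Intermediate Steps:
$J = -103$ ($J = 103 \left(1 - 2\right) = 103 \left(-1\right) = -103$)
$- \left(3 \cdot 6 - 19\right) 18 - J = - \left(3 \cdot 6 - 19\right) 18 - -103 = - \left(18 - 19\right) 18 + 103 = - \left(-1\right) 18 + 103 = \left(-1\right) \left(-18\right) + 103 = 18 + 103 = 121$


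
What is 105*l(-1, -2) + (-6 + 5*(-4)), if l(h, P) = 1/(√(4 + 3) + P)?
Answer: 44 + 35*√7 ≈ 136.60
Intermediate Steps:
l(h, P) = 1/(P + √7) (l(h, P) = 1/(√7 + P) = 1/(P + √7))
105*l(-1, -2) + (-6 + 5*(-4)) = 105/(-2 + √7) + (-6 + 5*(-4)) = 105/(-2 + √7) + (-6 - 20) = 105/(-2 + √7) - 26 = -26 + 105/(-2 + √7)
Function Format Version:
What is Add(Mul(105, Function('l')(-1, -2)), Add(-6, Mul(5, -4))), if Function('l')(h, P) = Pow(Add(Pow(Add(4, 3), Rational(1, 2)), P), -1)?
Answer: Add(44, Mul(35, Pow(7, Rational(1, 2)))) ≈ 136.60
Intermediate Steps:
Function('l')(h, P) = Pow(Add(P, Pow(7, Rational(1, 2))), -1) (Function('l')(h, P) = Pow(Add(Pow(7, Rational(1, 2)), P), -1) = Pow(Add(P, Pow(7, Rational(1, 2))), -1))
Add(Mul(105, Function('l')(-1, -2)), Add(-6, Mul(5, -4))) = Add(Mul(105, Pow(Add(-2, Pow(7, Rational(1, 2))), -1)), Add(-6, Mul(5, -4))) = Add(Mul(105, Pow(Add(-2, Pow(7, Rational(1, 2))), -1)), Add(-6, -20)) = Add(Mul(105, Pow(Add(-2, Pow(7, Rational(1, 2))), -1)), -26) = Add(-26, Mul(105, Pow(Add(-2, Pow(7, Rational(1, 2))), -1)))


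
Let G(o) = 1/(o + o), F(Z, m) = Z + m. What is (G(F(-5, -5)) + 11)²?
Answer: 47961/400 ≈ 119.90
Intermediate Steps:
G(o) = 1/(2*o)
(G(F(-5, -5)) + 11)² = (1/(2*(-5 - 5)) + 11)² = ((½)/(-10) + 11)² = ((½)*(-⅒) + 11)² = (-1/20 + 11)² = (219/20)² = 47961/400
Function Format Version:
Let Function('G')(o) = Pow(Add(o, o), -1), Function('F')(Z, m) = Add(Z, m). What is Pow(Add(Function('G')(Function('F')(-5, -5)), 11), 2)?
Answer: Rational(47961, 400) ≈ 119.90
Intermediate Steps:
Function('G')(o) = Mul(Rational(1, 2), Pow(o, -1)) (Function('G')(o) = Pow(Mul(2, o), -1) = Mul(Rational(1, 2), Pow(o, -1)))
Pow(Add(Function('G')(Function('F')(-5, -5)), 11), 2) = Pow(Add(Mul(Rational(1, 2), Pow(Add(-5, -5), -1)), 11), 2) = Pow(Add(Mul(Rational(1, 2), Pow(-10, -1)), 11), 2) = Pow(Add(Mul(Rational(1, 2), Rational(-1, 10)), 11), 2) = Pow(Add(Rational(-1, 20), 11), 2) = Pow(Rational(219, 20), 2) = Rational(47961, 400)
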